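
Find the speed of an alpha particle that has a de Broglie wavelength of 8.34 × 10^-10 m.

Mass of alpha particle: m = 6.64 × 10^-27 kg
1.20 × 10^2 m/s

From the de Broglie relation λ = h/(mv), we solve for v:

v = h/(mλ)
v = (6.626 × 10^-34 J·s) / (6.64 × 10^-27 kg × 8.34 × 10^-10 m)
v = 1.20 × 10^2 m/s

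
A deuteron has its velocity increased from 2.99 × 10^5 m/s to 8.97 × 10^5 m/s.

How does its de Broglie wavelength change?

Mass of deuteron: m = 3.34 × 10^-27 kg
The wavelength decreases by a factor of 3.

Using λ = h/(mv):

Initial wavelength: λ₁ = h/(mv₁) = 6.63 × 10^-13 m
Final wavelength: λ₂ = h/(mv₂) = 2.21 × 10^-13 m

Since λ ∝ 1/v, when velocity increases by a factor of 3, the wavelength decreases by a factor of 3.

λ₂/λ₁ = v₁/v₂ = 1/3

The wavelength decreases by a factor of 3.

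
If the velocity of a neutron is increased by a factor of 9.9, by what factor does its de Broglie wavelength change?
The wavelength decreases by a factor of 9.9.

From λ = h/(mv), the wavelength is inversely proportional to velocity:

λ ∝ 1/v

If v → 9.9v, then λ → λ/9.9

When velocity is increased by a factor of 9.9, the wavelength decreases by a factor of 9.9.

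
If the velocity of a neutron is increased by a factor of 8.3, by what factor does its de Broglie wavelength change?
The wavelength decreases by a factor of 8.3.

From λ = h/(mv), the wavelength is inversely proportional to velocity:

λ ∝ 1/v

If v → 8.3v, then λ → λ/8.3

When velocity is increased by a factor of 8.3, the wavelength decreases by a factor of 8.3.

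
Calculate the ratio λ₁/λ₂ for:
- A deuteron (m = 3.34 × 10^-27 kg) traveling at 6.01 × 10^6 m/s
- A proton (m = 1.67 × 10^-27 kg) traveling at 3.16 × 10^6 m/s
λ₁/λ₂ = 0.263

Using λ = h/(mv):

λ₁ = h/(m₁v₁) = 3.30 × 10^-14 m
λ₂ = h/(m₂v₂) = 1.26 × 10^-13 m

Ratio λ₁/λ₂ = (m₂v₂)/(m₁v₁)
         = (1.67 × 10^-27 kg × 3.16 × 10^6 m/s) / (3.34 × 10^-27 kg × 6.01 × 10^6 m/s)
         = 0.263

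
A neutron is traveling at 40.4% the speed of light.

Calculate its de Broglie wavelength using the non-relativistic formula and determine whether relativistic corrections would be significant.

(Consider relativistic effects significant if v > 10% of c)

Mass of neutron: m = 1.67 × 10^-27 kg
Yes, relativistic corrections are needed.

Using the non-relativistic de Broglie formula λ = h/(mv):

v = 40.4% × c = 1.211 × 10^8 m/s

λ = h/(mv)
λ = (6.626 × 10^-34 J·s) / (1.67 × 10^-27 kg × 1.211 × 10^8 m/s)
λ = 3.28 × 10^-15 m

Since v = 40.4% of c > 10% of c, relativistic corrections ARE significant and the actual wavelength would differ from this non-relativistic estimate.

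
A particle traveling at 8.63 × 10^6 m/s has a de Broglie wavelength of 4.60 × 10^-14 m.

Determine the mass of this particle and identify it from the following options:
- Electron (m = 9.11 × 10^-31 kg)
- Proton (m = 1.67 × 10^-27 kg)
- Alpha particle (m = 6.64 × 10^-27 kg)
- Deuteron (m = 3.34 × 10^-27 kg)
The particle is a proton.

From λ = h/(mv), solve for mass:

m = h/(λv)
m = (6.626 × 10^-34 J·s) / (4.60 × 10^-14 m × 8.63 × 10^6 m/s)
m = 1.67 × 10^-27 kg

Comparing with the listed masses, this is closest to a proton.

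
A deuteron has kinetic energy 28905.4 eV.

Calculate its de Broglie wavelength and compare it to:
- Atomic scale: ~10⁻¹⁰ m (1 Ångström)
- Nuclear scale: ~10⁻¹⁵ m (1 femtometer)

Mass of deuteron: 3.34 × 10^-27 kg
λ = 1.19 × 10^-13 m, which is between nuclear and atomic scales.

Using λ = h/√(2mKE):

KE = 28905.4 eV = 4.631 × 10^-15 J

λ = h/√(2mKE)
λ = (6.626 × 10^-34 J·s) / √(2 × 3.34 × 10^-27 kg × 4.631 × 10^-15 J)
λ = 1.19 × 10^-13 m

Comparison:
- Atomic scale (10⁻¹⁰ m): λ is 0.0012× this size
- Nuclear scale (10⁻¹⁵ m): λ is 1.2e+02× this size

The wavelength is between nuclear and atomic scales.

This wavelength is appropriate for probing atomic structure but too large for nuclear physics experiments.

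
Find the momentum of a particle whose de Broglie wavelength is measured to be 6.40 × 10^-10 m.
1.04 × 10^-24 kg·m/s

From the de Broglie relation λ = h/p, we solve for p:

p = h/λ
p = (6.626 × 10^-34 J·s) / (6.40 × 10^-10 m)
p = 1.04 × 10^-24 kg·m/s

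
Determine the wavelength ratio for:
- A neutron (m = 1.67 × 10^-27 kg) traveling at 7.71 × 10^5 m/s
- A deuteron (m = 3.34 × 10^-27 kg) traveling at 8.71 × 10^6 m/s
λ₁/λ₂ = 22.6

Using λ = h/(mv):

λ₁ = h/(m₁v₁) = 5.15 × 10^-13 m
λ₂ = h/(m₂v₂) = 2.28 × 10^-14 m

Ratio λ₁/λ₂ = (m₂v₂)/(m₁v₁)
         = (3.34 × 10^-27 kg × 8.71 × 10^6 m/s) / (1.67 × 10^-27 kg × 7.71 × 10^5 m/s)
         = 22.6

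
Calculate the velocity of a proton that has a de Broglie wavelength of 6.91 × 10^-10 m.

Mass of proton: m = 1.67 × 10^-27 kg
5.74 × 10^2 m/s

From the de Broglie relation λ = h/(mv), we solve for v:

v = h/(mλ)
v = (6.626 × 10^-34 J·s) / (1.67 × 10^-27 kg × 6.91 × 10^-10 m)
v = 5.74 × 10^2 m/s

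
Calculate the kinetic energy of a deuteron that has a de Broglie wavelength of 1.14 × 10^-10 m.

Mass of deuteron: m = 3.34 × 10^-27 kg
5.06 × 10^-21 J (or 0.0316 eV)

From λ = h/√(2mKE), we solve for KE:

λ² = h²/(2mKE)
KE = h²/(2mλ²)
KE = (6.626 × 10^-34 J·s)² / (2 × 3.34 × 10^-27 kg × (1.14 × 10^-10 m)²)
KE = 5.06 × 10^-21 J
KE = 0.0316 eV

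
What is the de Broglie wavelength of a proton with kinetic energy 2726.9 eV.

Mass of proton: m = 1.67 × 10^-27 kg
5.49 × 10^-13 m

Using λ = h/√(2mKE):

First convert KE to Joules: KE = 2726.9 eV = 4.369 × 10^-16 J

λ = h/√(2mKE)
λ = (6.626 × 10^-34 J·s) / √(2 × 1.67 × 10^-27 kg × 4.369 × 10^-16 J)
λ = 5.49 × 10^-13 m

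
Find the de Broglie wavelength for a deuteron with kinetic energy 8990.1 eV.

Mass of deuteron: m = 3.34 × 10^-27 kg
2.14 × 10^-13 m

Using λ = h/√(2mKE):

First convert KE to Joules: KE = 8990.1 eV = 1.440 × 10^-15 J

λ = h/√(2mKE)
λ = (6.626 × 10^-34 J·s) / √(2 × 3.34 × 10^-27 kg × 1.440 × 10^-15 J)
λ = 2.14 × 10^-13 m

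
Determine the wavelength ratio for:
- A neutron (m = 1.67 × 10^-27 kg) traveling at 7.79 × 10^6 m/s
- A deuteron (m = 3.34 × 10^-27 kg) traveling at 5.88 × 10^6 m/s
λ₁/λ₂ = 1.51

Using λ = h/(mv):

λ₁ = h/(m₁v₁) = 5.09 × 10^-14 m
λ₂ = h/(m₂v₂) = 3.37 × 10^-14 m

Ratio λ₁/λ₂ = (m₂v₂)/(m₁v₁)
         = (3.34 × 10^-27 kg × 5.88 × 10^6 m/s) / (1.67 × 10^-27 kg × 7.79 × 10^6 m/s)
         = 1.51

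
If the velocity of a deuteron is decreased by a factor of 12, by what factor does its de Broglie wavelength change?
The wavelength increases by a factor of 12.

From λ = h/(mv), the wavelength is inversely proportional to velocity:

λ ∝ 1/v

If v → v/12, then λ → 12λ

When velocity is decreased by a factor of 12, the wavelength increases by a factor of 12.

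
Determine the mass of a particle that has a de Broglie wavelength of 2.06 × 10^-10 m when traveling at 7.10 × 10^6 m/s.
4.53 × 10^-31 kg

From the de Broglie relation λ = h/(mv), we solve for m:

m = h/(λv)
m = (6.626 × 10^-34 J·s) / (2.06 × 10^-10 m × 7.10 × 10^6 m/s)
m = 4.53 × 10^-31 kg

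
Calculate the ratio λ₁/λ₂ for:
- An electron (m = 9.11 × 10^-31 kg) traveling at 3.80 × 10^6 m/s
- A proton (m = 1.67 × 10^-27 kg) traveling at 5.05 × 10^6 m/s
λ₁/λ₂ = 2.44 × 10^3

Using λ = h/(mv):

λ₁ = h/(m₁v₁) = 1.91 × 10^-10 m
λ₂ = h/(m₂v₂) = 7.86 × 10^-14 m

Ratio λ₁/λ₂ = (m₂v₂)/(m₁v₁)
         = (1.67 × 10^-27 kg × 5.05 × 10^6 m/s) / (9.11 × 10^-31 kg × 3.80 × 10^6 m/s)
         = 2.44 × 10^3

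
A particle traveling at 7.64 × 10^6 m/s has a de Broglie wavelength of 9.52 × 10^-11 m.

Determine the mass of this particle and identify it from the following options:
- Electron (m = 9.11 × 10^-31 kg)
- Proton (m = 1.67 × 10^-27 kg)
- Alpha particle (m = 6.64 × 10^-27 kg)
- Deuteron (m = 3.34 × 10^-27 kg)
The particle is an electron.

From λ = h/(mv), solve for mass:

m = h/(λv)
m = (6.626 × 10^-34 J·s) / (9.52 × 10^-11 m × 7.64 × 10^6 m/s)
m = 9.11 × 10^-31 kg

Comparing with the listed masses, this is closest to an electron.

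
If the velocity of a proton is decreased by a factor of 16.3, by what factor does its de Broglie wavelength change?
The wavelength increases by a factor of 16.3.

From λ = h/(mv), the wavelength is inversely proportional to velocity:

λ ∝ 1/v

If v → v/16.3, then λ → 16.3λ

When velocity is decreased by a factor of 16.3, the wavelength increases by a factor of 16.3.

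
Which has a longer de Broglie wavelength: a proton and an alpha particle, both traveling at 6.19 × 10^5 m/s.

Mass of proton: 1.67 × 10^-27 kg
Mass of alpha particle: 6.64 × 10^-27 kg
The proton has the longer wavelength.

Using λ = h/(mv), since both particles have the same velocity, the wavelength depends only on mass.

For proton: λ₁ = h/(m₁v) = 6.41 × 10^-13 m
For alpha particle: λ₂ = h/(m₂v) = 1.61 × 10^-13 m

Since λ ∝ 1/m at constant velocity, the lighter particle has the longer wavelength.

The proton has the longer de Broglie wavelength.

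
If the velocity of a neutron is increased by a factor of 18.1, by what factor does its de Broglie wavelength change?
The wavelength decreases by a factor of 18.1.

From λ = h/(mv), the wavelength is inversely proportional to velocity:

λ ∝ 1/v

If v → 18.1v, then λ → λ/18.1

When velocity is increased by a factor of 18.1, the wavelength decreases by a factor of 18.1.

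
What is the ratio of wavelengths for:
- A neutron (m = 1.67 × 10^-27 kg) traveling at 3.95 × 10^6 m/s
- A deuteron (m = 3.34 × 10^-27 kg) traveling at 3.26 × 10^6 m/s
λ₁/λ₂ = 1.65

Using λ = h/(mv):

λ₁ = h/(m₁v₁) = 1.00 × 10^-13 m
λ₂ = h/(m₂v₂) = 6.09 × 10^-14 m

Ratio λ₁/λ₂ = (m₂v₂)/(m₁v₁)
         = (3.34 × 10^-27 kg × 3.26 × 10^6 m/s) / (1.67 × 10^-27 kg × 3.95 × 10^6 m/s)
         = 1.65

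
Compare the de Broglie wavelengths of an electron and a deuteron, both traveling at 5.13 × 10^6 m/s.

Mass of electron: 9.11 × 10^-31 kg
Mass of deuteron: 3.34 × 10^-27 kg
The electron has the longer wavelength.

Using λ = h/(mv), since both particles have the same velocity, the wavelength depends only on mass.

For electron: λ₁ = h/(m₁v) = 1.42 × 10^-10 m
For deuteron: λ₂ = h/(m₂v) = 3.87 × 10^-14 m

Since λ ∝ 1/m at constant velocity, the lighter particle has the longer wavelength.

The electron has the longer de Broglie wavelength.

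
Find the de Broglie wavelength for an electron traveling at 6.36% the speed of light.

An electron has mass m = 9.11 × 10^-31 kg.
3.81 × 10^-11 m

Using the de Broglie relation λ = h/(mv):

v = 6.36% × c = 1.907 × 10^7 m/s

λ = h/(mv)
λ = (6.626 × 10^-34 J·s) / (9.11 × 10^-31 kg × 1.907 × 10^7 m/s)
λ = 3.81 × 10^-11 m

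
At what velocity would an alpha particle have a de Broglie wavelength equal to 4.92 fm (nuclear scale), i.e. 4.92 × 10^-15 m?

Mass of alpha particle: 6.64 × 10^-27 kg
2.03 × 10^7 m/s

From λ = h/(mv), solve for v:

v = h/(mλ)
v = (6.626 × 10^-34 J·s) / (6.64 × 10^-27 kg × 4.92 × 10^-15 m)
v = 2.03 × 10^7 m/s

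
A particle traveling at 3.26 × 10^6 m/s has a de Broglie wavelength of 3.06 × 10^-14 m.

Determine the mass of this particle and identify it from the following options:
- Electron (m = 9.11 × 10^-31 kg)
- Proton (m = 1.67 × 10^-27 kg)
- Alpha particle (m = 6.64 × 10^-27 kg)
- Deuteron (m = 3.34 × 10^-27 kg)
The particle is an alpha particle.

From λ = h/(mv), solve for mass:

m = h/(λv)
m = (6.626 × 10^-34 J·s) / (3.06 × 10^-14 m × 3.26 × 10^6 m/s)
m = 6.64 × 10^-27 kg

Comparing with the listed masses, this is closest to an alpha particle.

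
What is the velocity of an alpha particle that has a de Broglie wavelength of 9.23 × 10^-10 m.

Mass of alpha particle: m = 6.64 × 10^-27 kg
1.08 × 10^2 m/s

From the de Broglie relation λ = h/(mv), we solve for v:

v = h/(mλ)
v = (6.626 × 10^-34 J·s) / (6.64 × 10^-27 kg × 9.23 × 10^-10 m)
v = 1.08 × 10^2 m/s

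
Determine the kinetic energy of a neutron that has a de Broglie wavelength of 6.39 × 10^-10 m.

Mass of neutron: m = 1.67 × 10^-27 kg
3.22 × 10^-22 J (or 2.01 × 10^-3 eV)

From λ = h/√(2mKE), we solve for KE:

λ² = h²/(2mKE)
KE = h²/(2mλ²)
KE = (6.626 × 10^-34 J·s)² / (2 × 1.67 × 10^-27 kg × (6.39 × 10^-10 m)²)
KE = 3.22 × 10^-22 J
KE = 2.01 × 10^-3 eV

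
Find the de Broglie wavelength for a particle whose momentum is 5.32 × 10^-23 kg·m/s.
1.25 × 10^-11 m

Using the de Broglie relation λ = h/p:

λ = h/p
λ = (6.626 × 10^-34 J·s) / (5.32 × 10^-23 kg·m/s)
λ = 1.25 × 10^-11 m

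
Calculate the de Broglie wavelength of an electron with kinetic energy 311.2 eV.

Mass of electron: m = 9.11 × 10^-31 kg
6.95 × 10^-11 m

Using λ = h/√(2mKE):

First convert KE to Joules: KE = 311.2 eV = 4.986 × 10^-17 J

λ = h/√(2mKE)
λ = (6.626 × 10^-34 J·s) / √(2 × 9.11 × 10^-31 kg × 4.986 × 10^-17 J)
λ = 6.95 × 10^-11 m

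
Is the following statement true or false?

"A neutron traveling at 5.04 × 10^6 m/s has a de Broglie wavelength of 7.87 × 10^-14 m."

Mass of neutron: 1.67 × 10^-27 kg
True

The claim is correct.

Using λ = h/(mv):
λ = (6.626 × 10^-34 J·s) / (1.67 × 10^-27 kg × 5.04 × 10^6 m/s)
λ = 7.87 × 10^-14 m

This matches the claimed value.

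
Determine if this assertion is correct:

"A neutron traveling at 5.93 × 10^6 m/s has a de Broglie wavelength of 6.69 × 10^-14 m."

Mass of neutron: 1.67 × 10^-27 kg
True

The claim is correct.

Using λ = h/(mv):
λ = (6.626 × 10^-34 J·s) / (1.67 × 10^-27 kg × 5.93 × 10^6 m/s)
λ = 6.69 × 10^-14 m

This matches the claimed value.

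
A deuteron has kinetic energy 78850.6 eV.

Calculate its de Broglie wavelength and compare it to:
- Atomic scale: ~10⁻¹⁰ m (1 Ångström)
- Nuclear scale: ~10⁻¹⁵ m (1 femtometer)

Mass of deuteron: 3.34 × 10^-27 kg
λ = 7.21 × 10^-14 m, which is between nuclear and atomic scales.

Using λ = h/√(2mKE):

KE = 78850.6 eV = 1.263 × 10^-14 J

λ = h/√(2mKE)
λ = (6.626 × 10^-34 J·s) / √(2 × 3.34 × 10^-27 kg × 1.263 × 10^-14 J)
λ = 7.21 × 10^-14 m

Comparison:
- Atomic scale (10⁻¹⁰ m): λ is 0.00072× this size
- Nuclear scale (10⁻¹⁵ m): λ is 72× this size

The wavelength is between nuclear and atomic scales.

This wavelength is appropriate for probing atomic structure but too large for nuclear physics experiments.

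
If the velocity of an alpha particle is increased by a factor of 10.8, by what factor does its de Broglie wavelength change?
The wavelength decreases by a factor of 10.8.

From λ = h/(mv), the wavelength is inversely proportional to velocity:

λ ∝ 1/v

If v → 10.8v, then λ → λ/10.8

When velocity is increased by a factor of 10.8, the wavelength decreases by a factor of 10.8.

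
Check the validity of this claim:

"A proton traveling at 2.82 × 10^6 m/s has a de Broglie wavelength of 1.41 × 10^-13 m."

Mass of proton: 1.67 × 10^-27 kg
True

The claim is correct.

Using λ = h/(mv):
λ = (6.626 × 10^-34 J·s) / (1.67 × 10^-27 kg × 2.82 × 10^6 m/s)
λ = 1.41 × 10^-13 m

This matches the claimed value.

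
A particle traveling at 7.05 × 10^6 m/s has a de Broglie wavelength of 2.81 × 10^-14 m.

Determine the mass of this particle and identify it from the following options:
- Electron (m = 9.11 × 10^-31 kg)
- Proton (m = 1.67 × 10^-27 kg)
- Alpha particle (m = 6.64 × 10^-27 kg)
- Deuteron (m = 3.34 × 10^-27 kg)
The particle is a deuteron.

From λ = h/(mv), solve for mass:

m = h/(λv)
m = (6.626 × 10^-34 J·s) / (2.81 × 10^-14 m × 7.05 × 10^6 m/s)
m = 3.34 × 10^-27 kg

Comparing with the listed masses, this is closest to a deuteron.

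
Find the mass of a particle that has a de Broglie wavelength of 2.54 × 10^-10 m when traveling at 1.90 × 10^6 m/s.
1.37 × 10^-30 kg

From the de Broglie relation λ = h/(mv), we solve for m:

m = h/(λv)
m = (6.626 × 10^-34 J·s) / (2.54 × 10^-10 m × 1.90 × 10^6 m/s)
m = 1.37 × 10^-30 kg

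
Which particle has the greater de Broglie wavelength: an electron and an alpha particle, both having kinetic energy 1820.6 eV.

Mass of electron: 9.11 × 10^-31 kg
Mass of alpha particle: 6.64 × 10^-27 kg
The electron has the longer wavelength.

Using λ = h/√(2mKE):

For electron: λ₁ = h/√(2m₁KE) = 2.87 × 10^-11 m
For alpha particle: λ₂ = h/√(2m₂KE) = 3.37 × 10^-13 m

Since λ ∝ 1/√m at constant kinetic energy, the lighter particle has the longer wavelength.

The electron has the longer de Broglie wavelength.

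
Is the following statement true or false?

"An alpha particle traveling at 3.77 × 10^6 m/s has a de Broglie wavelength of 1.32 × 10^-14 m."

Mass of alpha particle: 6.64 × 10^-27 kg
False

The claim is incorrect.

Using λ = h/(mv):
λ = (6.626 × 10^-34 J·s) / (6.64 × 10^-27 kg × 3.77 × 10^6 m/s)
λ = 2.65 × 10^-14 m

The actual wavelength differs from the claimed 1.32 × 10^-14 m.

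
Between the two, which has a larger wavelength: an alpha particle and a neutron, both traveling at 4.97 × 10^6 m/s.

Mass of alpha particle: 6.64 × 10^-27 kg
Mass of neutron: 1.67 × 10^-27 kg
The neutron has the longer wavelength.

Using λ = h/(mv), since both particles have the same velocity, the wavelength depends only on mass.

For alpha particle: λ₁ = h/(m₁v) = 2.01 × 10^-14 m
For neutron: λ₂ = h/(m₂v) = 7.98 × 10^-14 m

Since λ ∝ 1/m at constant velocity, the lighter particle has the longer wavelength.

The neutron has the longer de Broglie wavelength.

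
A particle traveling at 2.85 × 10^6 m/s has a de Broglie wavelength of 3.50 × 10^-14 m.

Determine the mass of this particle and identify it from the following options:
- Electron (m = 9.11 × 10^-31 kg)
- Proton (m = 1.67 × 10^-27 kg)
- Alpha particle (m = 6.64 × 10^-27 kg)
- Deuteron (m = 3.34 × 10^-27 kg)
The particle is an alpha particle.

From λ = h/(mv), solve for mass:

m = h/(λv)
m = (6.626 × 10^-34 J·s) / (3.50 × 10^-14 m × 2.85 × 10^6 m/s)
m = 6.64 × 10^-27 kg

Comparing with the listed masses, this is closest to an alpha particle.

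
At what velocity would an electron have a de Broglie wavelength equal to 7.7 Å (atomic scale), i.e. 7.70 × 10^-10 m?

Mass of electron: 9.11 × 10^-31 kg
9.45 × 10^5 m/s

From λ = h/(mv), solve for v:

v = h/(mλ)
v = (6.626 × 10^-34 J·s) / (9.11 × 10^-31 kg × 7.70 × 10^-10 m)
v = 9.45 × 10^5 m/s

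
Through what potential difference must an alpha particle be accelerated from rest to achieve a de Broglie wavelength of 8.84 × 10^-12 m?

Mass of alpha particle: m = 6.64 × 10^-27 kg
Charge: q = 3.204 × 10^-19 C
1.32 V

From λ = h/√(2mqV), we solve for V:

λ² = h²/(2mqV)
V = h²/(2mqλ²)
V = (6.626 × 10^-34 J·s)² / (2 × 6.64 × 10^-27 kg × 3.204 × 10^-19 C × (8.84 × 10^-12 m)²)
V = 1.32 V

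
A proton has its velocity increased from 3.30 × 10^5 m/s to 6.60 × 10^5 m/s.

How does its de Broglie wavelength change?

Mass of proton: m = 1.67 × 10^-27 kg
The wavelength decreases by a factor of 2.

Using λ = h/(mv):

Initial wavelength: λ₁ = h/(mv₁) = 1.20 × 10^-12 m
Final wavelength: λ₂ = h/(mv₂) = 6.01 × 10^-13 m

Since λ ∝ 1/v, when velocity increases by a factor of 2, the wavelength decreases by a factor of 2.

λ₂/λ₁ = v₁/v₂ = 1/2

The wavelength decreases by a factor of 2.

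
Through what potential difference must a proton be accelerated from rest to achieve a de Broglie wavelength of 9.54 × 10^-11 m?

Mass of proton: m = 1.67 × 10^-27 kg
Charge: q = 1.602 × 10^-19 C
9.02 × 10^-2 V

From λ = h/√(2mqV), we solve for V:

λ² = h²/(2mqV)
V = h²/(2mqλ²)
V = (6.626 × 10^-34 J·s)² / (2 × 1.67 × 10^-27 kg × 1.602 × 10^-19 C × (9.54 × 10^-11 m)²)
V = 9.02 × 10^-2 V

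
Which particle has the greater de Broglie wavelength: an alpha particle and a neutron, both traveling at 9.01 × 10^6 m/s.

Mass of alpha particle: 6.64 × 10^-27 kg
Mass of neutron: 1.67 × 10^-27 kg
The neutron has the longer wavelength.

Using λ = h/(mv), since both particles have the same velocity, the wavelength depends only on mass.

For alpha particle: λ₁ = h/(m₁v) = 1.11 × 10^-14 m
For neutron: λ₂ = h/(m₂v) = 4.40 × 10^-14 m

Since λ ∝ 1/m at constant velocity, the lighter particle has the longer wavelength.

The neutron has the longer de Broglie wavelength.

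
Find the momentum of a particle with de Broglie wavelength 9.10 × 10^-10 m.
7.28 × 10^-25 kg·m/s

From the de Broglie relation λ = h/p, we solve for p:

p = h/λ
p = (6.626 × 10^-34 J·s) / (9.10 × 10^-10 m)
p = 7.28 × 10^-25 kg·m/s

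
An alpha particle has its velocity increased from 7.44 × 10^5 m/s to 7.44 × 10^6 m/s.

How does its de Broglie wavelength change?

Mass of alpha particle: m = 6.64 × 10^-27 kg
The wavelength decreases by a factor of 10.

Using λ = h/(mv):

Initial wavelength: λ₁ = h/(mv₁) = 1.34 × 10^-13 m
Final wavelength: λ₂ = h/(mv₂) = 1.34 × 10^-14 m

Since λ ∝ 1/v, when velocity increases by a factor of 10, the wavelength decreases by a factor of 10.

λ₂/λ₁ = v₁/v₂ = 1/10

The wavelength decreases by a factor of 10.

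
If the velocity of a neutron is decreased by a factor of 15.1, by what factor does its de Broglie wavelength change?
The wavelength increases by a factor of 15.1.

From λ = h/(mv), the wavelength is inversely proportional to velocity:

λ ∝ 1/v

If v → v/15.1, then λ → 15.1λ

When velocity is decreased by a factor of 15.1, the wavelength increases by a factor of 15.1.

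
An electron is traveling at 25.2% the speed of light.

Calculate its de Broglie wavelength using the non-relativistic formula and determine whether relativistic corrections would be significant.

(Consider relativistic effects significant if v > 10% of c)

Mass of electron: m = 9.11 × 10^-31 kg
Yes, relativistic corrections are needed.

Using the non-relativistic de Broglie formula λ = h/(mv):

v = 25.2% × c = 7.555 × 10^7 m/s

λ = h/(mv)
λ = (6.626 × 10^-34 J·s) / (9.11 × 10^-31 kg × 7.555 × 10^7 m/s)
λ = 9.63 × 10^-12 m

Since v = 25.2% of c > 10% of c, relativistic corrections ARE significant and the actual wavelength would differ from this non-relativistic estimate.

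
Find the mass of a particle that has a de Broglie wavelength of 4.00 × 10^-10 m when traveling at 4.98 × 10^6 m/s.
3.33 × 10^-31 kg

From the de Broglie relation λ = h/(mv), we solve for m:

m = h/(λv)
m = (6.626 × 10^-34 J·s) / (4.00 × 10^-10 m × 4.98 × 10^6 m/s)
m = 3.33 × 10^-31 kg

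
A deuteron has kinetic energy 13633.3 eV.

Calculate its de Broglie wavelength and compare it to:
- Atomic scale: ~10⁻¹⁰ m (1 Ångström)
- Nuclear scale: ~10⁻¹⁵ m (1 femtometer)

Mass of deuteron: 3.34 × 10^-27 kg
λ = 1.73 × 10^-13 m, which is between nuclear and atomic scales.

Using λ = h/√(2mKE):

KE = 13633.3 eV = 2.184 × 10^-15 J

λ = h/√(2mKE)
λ = (6.626 × 10^-34 J·s) / √(2 × 3.34 × 10^-27 kg × 2.184 × 10^-15 J)
λ = 1.73 × 10^-13 m

Comparison:
- Atomic scale (10⁻¹⁰ m): λ is 0.0017× this size
- Nuclear scale (10⁻¹⁵ m): λ is 1.7e+02× this size

The wavelength is between nuclear and atomic scales.

This wavelength is appropriate for probing atomic structure but too large for nuclear physics experiments.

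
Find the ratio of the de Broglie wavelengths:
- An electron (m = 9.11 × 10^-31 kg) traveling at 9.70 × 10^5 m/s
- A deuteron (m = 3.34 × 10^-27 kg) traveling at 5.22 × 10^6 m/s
λ₁/λ₂ = 1.97 × 10^4

Using λ = h/(mv):

λ₁ = h/(m₁v₁) = 7.50 × 10^-10 m
λ₂ = h/(m₂v₂) = 3.80 × 10^-14 m

Ratio λ₁/λ₂ = (m₂v₂)/(m₁v₁)
         = (3.34 × 10^-27 kg × 5.22 × 10^6 m/s) / (9.11 × 10^-31 kg × 9.70 × 10^5 m/s)
         = 1.97 × 10^4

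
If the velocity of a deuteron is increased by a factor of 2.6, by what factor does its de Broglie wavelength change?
The wavelength decreases by a factor of 2.6.

From λ = h/(mv), the wavelength is inversely proportional to velocity:

λ ∝ 1/v

If v → 2.6v, then λ → λ/2.6

When velocity is increased by a factor of 2.6, the wavelength decreases by a factor of 2.6.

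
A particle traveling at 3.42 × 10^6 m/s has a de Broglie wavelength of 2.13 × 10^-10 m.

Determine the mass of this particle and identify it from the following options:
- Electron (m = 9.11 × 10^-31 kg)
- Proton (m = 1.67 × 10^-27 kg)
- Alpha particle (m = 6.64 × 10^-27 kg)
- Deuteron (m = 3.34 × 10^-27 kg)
The particle is an electron.

From λ = h/(mv), solve for mass:

m = h/(λv)
m = (6.626 × 10^-34 J·s) / (2.13 × 10^-10 m × 3.42 × 10^6 m/s)
m = 9.10 × 10^-31 kg

Comparing with the listed masses, this is closest to an electron.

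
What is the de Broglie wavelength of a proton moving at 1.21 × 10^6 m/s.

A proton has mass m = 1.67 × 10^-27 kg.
3.28 × 10^-13 m

Using the de Broglie relation λ = h/(mv):

λ = h/(mv)
λ = (6.626 × 10^-34 J·s) / (1.67 × 10^-27 kg × 1.21 × 10^6 m/s)
λ = 3.28 × 10^-13 m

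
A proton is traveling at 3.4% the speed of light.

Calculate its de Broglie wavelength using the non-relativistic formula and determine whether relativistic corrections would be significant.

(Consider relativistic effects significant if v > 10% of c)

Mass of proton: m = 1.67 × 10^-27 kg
No, relativistic corrections are not needed.

Using the non-relativistic de Broglie formula λ = h/(mv):

v = 3.4% × c = 1.019 × 10^7 m/s

λ = h/(mv)
λ = (6.626 × 10^-34 J·s) / (1.67 × 10^-27 kg × 1.019 × 10^7 m/s)
λ = 3.89 × 10^-14 m

Since v = 3.4% of c < 10% of c, relativistic corrections are NOT significant and this non-relativistic result is a good approximation.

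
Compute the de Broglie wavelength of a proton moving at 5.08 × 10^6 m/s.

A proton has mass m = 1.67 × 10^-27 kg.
7.81 × 10^-14 m

Using the de Broglie relation λ = h/(mv):

λ = h/(mv)
λ = (6.626 × 10^-34 J·s) / (1.67 × 10^-27 kg × 5.08 × 10^6 m/s)
λ = 7.81 × 10^-14 m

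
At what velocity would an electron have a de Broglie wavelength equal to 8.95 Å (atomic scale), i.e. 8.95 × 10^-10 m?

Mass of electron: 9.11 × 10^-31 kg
8.13 × 10^5 m/s

From λ = h/(mv), solve for v:

v = h/(mλ)
v = (6.626 × 10^-34 J·s) / (9.11 × 10^-31 kg × 8.95 × 10^-10 m)
v = 8.13 × 10^5 m/s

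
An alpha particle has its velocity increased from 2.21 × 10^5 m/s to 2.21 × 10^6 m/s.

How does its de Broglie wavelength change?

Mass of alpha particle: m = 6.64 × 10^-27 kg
The wavelength decreases by a factor of 10.

Using λ = h/(mv):

Initial wavelength: λ₁ = h/(mv₁) = 4.52 × 10^-13 m
Final wavelength: λ₂ = h/(mv₂) = 4.52 × 10^-14 m

Since λ ∝ 1/v, when velocity increases by a factor of 10, the wavelength decreases by a factor of 10.

λ₂/λ₁ = v₁/v₂ = 1/10

The wavelength decreases by a factor of 10.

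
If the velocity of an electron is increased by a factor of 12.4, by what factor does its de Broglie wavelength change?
The wavelength decreases by a factor of 12.4.

From λ = h/(mv), the wavelength is inversely proportional to velocity:

λ ∝ 1/v

If v → 12.4v, then λ → λ/12.4

When velocity is increased by a factor of 12.4, the wavelength decreases by a factor of 12.4.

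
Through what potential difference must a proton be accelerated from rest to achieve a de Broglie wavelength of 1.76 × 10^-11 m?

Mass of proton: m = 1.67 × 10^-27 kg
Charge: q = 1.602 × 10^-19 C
2.65 V

From λ = h/√(2mqV), we solve for V:

λ² = h²/(2mqV)
V = h²/(2mqλ²)
V = (6.626 × 10^-34 J·s)² / (2 × 1.67 × 10^-27 kg × 1.602 × 10^-19 C × (1.76 × 10^-11 m)²)
V = 2.65 V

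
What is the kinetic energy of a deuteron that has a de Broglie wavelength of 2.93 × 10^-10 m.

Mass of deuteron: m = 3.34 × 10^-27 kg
7.66 × 10^-22 J (or 4.78 × 10^-3 eV)

From λ = h/√(2mKE), we solve for KE:

λ² = h²/(2mKE)
KE = h²/(2mλ²)
KE = (6.626 × 10^-34 J·s)² / (2 × 3.34 × 10^-27 kg × (2.93 × 10^-10 m)²)
KE = 7.66 × 10^-22 J
KE = 4.78 × 10^-3 eV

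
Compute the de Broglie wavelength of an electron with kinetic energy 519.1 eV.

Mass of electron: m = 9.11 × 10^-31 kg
5.38 × 10^-11 m

Using λ = h/√(2mKE):

First convert KE to Joules: KE = 519.1 eV = 8.317 × 10^-17 J

λ = h/√(2mKE)
λ = (6.626 × 10^-34 J·s) / √(2 × 9.11 × 10^-31 kg × 8.317 × 10^-17 J)
λ = 5.38 × 10^-11 m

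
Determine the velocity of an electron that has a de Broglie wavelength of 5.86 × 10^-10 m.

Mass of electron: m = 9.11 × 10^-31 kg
1.24 × 10^6 m/s

From the de Broglie relation λ = h/(mv), we solve for v:

v = h/(mλ)
v = (6.626 × 10^-34 J·s) / (9.11 × 10^-31 kg × 5.86 × 10^-10 m)
v = 1.24 × 10^6 m/s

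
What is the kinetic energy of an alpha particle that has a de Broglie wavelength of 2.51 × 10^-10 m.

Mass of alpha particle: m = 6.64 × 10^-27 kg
5.25 × 10^-22 J (or 3.28 × 10^-3 eV)

From λ = h/√(2mKE), we solve for KE:

λ² = h²/(2mKE)
KE = h²/(2mλ²)
KE = (6.626 × 10^-34 J·s)² / (2 × 6.64 × 10^-27 kg × (2.51 × 10^-10 m)²)
KE = 5.25 × 10^-22 J
KE = 3.28 × 10^-3 eV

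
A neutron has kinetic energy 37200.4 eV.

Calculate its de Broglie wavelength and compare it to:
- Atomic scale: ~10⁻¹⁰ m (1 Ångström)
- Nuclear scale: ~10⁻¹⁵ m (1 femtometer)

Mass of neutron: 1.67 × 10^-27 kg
λ = 1.49 × 10^-13 m, which is between nuclear and atomic scales.

Using λ = h/√(2mKE):

KE = 37200.4 eV = 5.960 × 10^-15 J

λ = h/√(2mKE)
λ = (6.626 × 10^-34 J·s) / √(2 × 1.67 × 10^-27 kg × 5.960 × 10^-15 J)
λ = 1.49 × 10^-13 m

Comparison:
- Atomic scale (10⁻¹⁰ m): λ is 0.0015× this size
- Nuclear scale (10⁻¹⁵ m): λ is 1.5e+02× this size

The wavelength is between nuclear and atomic scales.

This wavelength is appropriate for probing atomic structure but too large for nuclear physics experiments.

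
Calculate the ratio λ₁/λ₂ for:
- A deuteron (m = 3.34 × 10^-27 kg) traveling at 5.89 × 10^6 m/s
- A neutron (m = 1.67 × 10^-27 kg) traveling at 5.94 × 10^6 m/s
λ₁/λ₂ = 0.504

Using λ = h/(mv):

λ₁ = h/(m₁v₁) = 3.37 × 10^-14 m
λ₂ = h/(m₂v₂) = 6.68 × 10^-14 m

Ratio λ₁/λ₂ = (m₂v₂)/(m₁v₁)
         = (1.67 × 10^-27 kg × 5.94 × 10^6 m/s) / (3.34 × 10^-27 kg × 5.89 × 10^6 m/s)
         = 0.504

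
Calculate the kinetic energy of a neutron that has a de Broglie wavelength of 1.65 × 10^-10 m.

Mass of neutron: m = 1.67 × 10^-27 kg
4.83 × 10^-21 J (or 0.0301 eV)

From λ = h/√(2mKE), we solve for KE:

λ² = h²/(2mKE)
KE = h²/(2mλ²)
KE = (6.626 × 10^-34 J·s)² / (2 × 1.67 × 10^-27 kg × (1.65 × 10^-10 m)²)
KE = 4.83 × 10^-21 J
KE = 0.0301 eV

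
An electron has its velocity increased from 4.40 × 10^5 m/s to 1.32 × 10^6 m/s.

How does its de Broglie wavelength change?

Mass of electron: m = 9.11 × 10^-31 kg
The wavelength decreases by a factor of 3.

Using λ = h/(mv):

Initial wavelength: λ₁ = h/(mv₁) = 1.65 × 10^-9 m
Final wavelength: λ₂ = h/(mv₂) = 5.51 × 10^-10 m

Since λ ∝ 1/v, when velocity increases by a factor of 3, the wavelength decreases by a factor of 3.

λ₂/λ₁ = v₁/v₂ = 1/3

The wavelength decreases by a factor of 3.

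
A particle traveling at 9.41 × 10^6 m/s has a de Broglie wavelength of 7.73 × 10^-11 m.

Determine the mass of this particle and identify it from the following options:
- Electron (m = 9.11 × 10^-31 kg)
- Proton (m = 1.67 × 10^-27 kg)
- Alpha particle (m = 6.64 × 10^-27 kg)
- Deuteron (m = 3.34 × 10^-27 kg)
The particle is an electron.

From λ = h/(mv), solve for mass:

m = h/(λv)
m = (6.626 × 10^-34 J·s) / (7.73 × 10^-11 m × 9.41 × 10^6 m/s)
m = 9.11 × 10^-31 kg

Comparing with the listed masses, this is closest to an electron.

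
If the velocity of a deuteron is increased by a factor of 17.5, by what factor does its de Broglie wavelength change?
The wavelength decreases by a factor of 17.5.

From λ = h/(mv), the wavelength is inversely proportional to velocity:

λ ∝ 1/v

If v → 17.5v, then λ → λ/17.5

When velocity is increased by a factor of 17.5, the wavelength decreases by a factor of 17.5.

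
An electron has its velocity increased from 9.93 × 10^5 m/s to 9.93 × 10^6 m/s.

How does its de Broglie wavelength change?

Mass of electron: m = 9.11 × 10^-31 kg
The wavelength decreases by a factor of 10.

Using λ = h/(mv):

Initial wavelength: λ₁ = h/(mv₁) = 7.32 × 10^-10 m
Final wavelength: λ₂ = h/(mv₂) = 7.32 × 10^-11 m

Since λ ∝ 1/v, when velocity increases by a factor of 10, the wavelength decreases by a factor of 10.

λ₂/λ₁ = v₁/v₂ = 1/10

The wavelength decreases by a factor of 10.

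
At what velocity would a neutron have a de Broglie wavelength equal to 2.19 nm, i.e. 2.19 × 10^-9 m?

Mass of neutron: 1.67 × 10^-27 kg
1.81 × 10^2 m/s

From λ = h/(mv), solve for v:

v = h/(mλ)
v = (6.626 × 10^-34 J·s) / (1.67 × 10^-27 kg × 2.19 × 10^-9 m)
v = 1.81 × 10^2 m/s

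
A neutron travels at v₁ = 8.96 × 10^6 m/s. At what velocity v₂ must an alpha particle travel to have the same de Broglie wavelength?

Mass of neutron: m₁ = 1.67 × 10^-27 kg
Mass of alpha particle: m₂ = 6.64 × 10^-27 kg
v₂ = 2.25 × 10^6 m/s

For equal de Broglie wavelengths: λ₁ = λ₂

h/(m₁v₁) = h/(m₂v₂)
m₁v₁ = m₂v₂
v₂ = v₁ · (m₁/m₂)

v₂ = 8.96 × 10^6 m/s × (1.67 × 10^-27 kg / 6.64 × 10^-27 kg)
v₂ = 2.25 × 10^6 m/s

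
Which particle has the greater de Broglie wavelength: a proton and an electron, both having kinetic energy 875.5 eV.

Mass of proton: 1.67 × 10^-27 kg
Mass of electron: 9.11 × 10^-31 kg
The electron has the longer wavelength.

Using λ = h/√(2mKE):

For proton: λ₁ = h/√(2m₁KE) = 9.68 × 10^-13 m
For electron: λ₂ = h/√(2m₂KE) = 4.14 × 10^-11 m

Since λ ∝ 1/√m at constant kinetic energy, the lighter particle has the longer wavelength.

The electron has the longer de Broglie wavelength.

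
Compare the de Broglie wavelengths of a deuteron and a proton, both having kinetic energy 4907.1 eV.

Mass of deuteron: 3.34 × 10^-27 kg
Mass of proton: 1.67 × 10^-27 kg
The proton has the longer wavelength.

Using λ = h/√(2mKE):

For deuteron: λ₁ = h/√(2m₁KE) = 2.89 × 10^-13 m
For proton: λ₂ = h/√(2m₂KE) = 4.09 × 10^-13 m

Since λ ∝ 1/√m at constant kinetic energy, the lighter particle has the longer wavelength.

The proton has the longer de Broglie wavelength.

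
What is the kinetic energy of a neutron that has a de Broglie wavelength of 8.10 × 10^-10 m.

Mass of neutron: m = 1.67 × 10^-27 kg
2.00 × 10^-22 J (or 1.25 × 10^-3 eV)

From λ = h/√(2mKE), we solve for KE:

λ² = h²/(2mKE)
KE = h²/(2mλ²)
KE = (6.626 × 10^-34 J·s)² / (2 × 1.67 × 10^-27 kg × (8.10 × 10^-10 m)²)
KE = 2.00 × 10^-22 J
KE = 1.25 × 10^-3 eV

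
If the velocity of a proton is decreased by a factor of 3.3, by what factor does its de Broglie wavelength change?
The wavelength increases by a factor of 3.3.

From λ = h/(mv), the wavelength is inversely proportional to velocity:

λ ∝ 1/v

If v → v/3.3, then λ → 3.3λ

When velocity is decreased by a factor of 3.3, the wavelength increases by a factor of 3.3.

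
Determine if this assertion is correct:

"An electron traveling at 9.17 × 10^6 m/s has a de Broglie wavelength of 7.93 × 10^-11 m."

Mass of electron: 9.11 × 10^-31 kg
True

The claim is correct.

Using λ = h/(mv):
λ = (6.626 × 10^-34 J·s) / (9.11 × 10^-31 kg × 9.17 × 10^6 m/s)
λ = 7.93 × 10^-11 m

This matches the claimed value.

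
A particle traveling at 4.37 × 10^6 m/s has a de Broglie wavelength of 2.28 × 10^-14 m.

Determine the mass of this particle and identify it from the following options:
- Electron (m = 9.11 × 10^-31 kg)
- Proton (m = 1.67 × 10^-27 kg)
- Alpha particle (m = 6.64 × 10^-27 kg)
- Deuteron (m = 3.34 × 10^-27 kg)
The particle is an alpha particle.

From λ = h/(mv), solve for mass:

m = h/(λv)
m = (6.626 × 10^-34 J·s) / (2.28 × 10^-14 m × 4.37 × 10^6 m/s)
m = 6.65 × 10^-27 kg

Comparing with the listed masses, this is closest to an alpha particle.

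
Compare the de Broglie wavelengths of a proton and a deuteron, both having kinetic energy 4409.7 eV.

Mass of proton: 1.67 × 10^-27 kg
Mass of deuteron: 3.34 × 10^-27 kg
The proton has the longer wavelength.

Using λ = h/√(2mKE):

For proton: λ₁ = h/√(2m₁KE) = 4.31 × 10^-13 m
For deuteron: λ₂ = h/√(2m₂KE) = 3.05 × 10^-13 m

Since λ ∝ 1/√m at constant kinetic energy, the lighter particle has the longer wavelength.

The proton has the longer de Broglie wavelength.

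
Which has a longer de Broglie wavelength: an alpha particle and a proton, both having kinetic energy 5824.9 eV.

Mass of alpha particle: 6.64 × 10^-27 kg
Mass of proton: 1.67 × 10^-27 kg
The proton has the longer wavelength.

Using λ = h/√(2mKE):

For alpha particle: λ₁ = h/√(2m₁KE) = 1.88 × 10^-13 m
For proton: λ₂ = h/√(2m₂KE) = 3.75 × 10^-13 m

Since λ ∝ 1/√m at constant kinetic energy, the lighter particle has the longer wavelength.

The proton has the longer de Broglie wavelength.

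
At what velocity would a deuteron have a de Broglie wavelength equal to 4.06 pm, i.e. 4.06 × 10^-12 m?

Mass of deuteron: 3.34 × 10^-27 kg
4.89 × 10^4 m/s

From λ = h/(mv), solve for v:

v = h/(mλ)
v = (6.626 × 10^-34 J·s) / (3.34 × 10^-27 kg × 4.06 × 10^-12 m)
v = 4.89 × 10^4 m/s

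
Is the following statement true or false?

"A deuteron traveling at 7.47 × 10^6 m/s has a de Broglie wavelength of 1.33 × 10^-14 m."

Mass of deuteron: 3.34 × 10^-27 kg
False

The claim is incorrect.

Using λ = h/(mv):
λ = (6.626 × 10^-34 J·s) / (3.34 × 10^-27 kg × 7.47 × 10^6 m/s)
λ = 2.66 × 10^-14 m

The actual wavelength differs from the claimed 1.33 × 10^-14 m.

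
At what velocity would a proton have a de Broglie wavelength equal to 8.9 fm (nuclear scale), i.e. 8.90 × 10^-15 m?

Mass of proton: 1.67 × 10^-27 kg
4.46 × 10^7 m/s

From λ = h/(mv), solve for v:

v = h/(mλ)
v = (6.626 × 10^-34 J·s) / (1.67 × 10^-27 kg × 8.90 × 10^-15 m)
v = 4.46 × 10^7 m/s

Note: This velocity is 14.9% of the speed of light, so relativistic corrections would be needed for a more accurate calculation.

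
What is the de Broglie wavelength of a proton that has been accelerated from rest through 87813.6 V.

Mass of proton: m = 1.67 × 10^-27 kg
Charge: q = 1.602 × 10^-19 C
9.67 × 10^-14 m

When a particle is accelerated through voltage V, it gains kinetic energy KE = qV.

The de Broglie wavelength is then λ = h/√(2mqV):

λ = h/√(2mqV)
λ = (6.626 × 10^-34 J·s) / √(2 × 1.67 × 10^-27 kg × 1.602 × 10^-19 C × 87813.6 V)
λ = 9.67 × 10^-14 m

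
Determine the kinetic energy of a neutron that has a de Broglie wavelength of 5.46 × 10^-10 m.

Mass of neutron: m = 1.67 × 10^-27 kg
4.41 × 10^-22 J (or 2.75 × 10^-3 eV)

From λ = h/√(2mKE), we solve for KE:

λ² = h²/(2mKE)
KE = h²/(2mλ²)
KE = (6.626 × 10^-34 J·s)² / (2 × 1.67 × 10^-27 kg × (5.46 × 10^-10 m)²)
KE = 4.41 × 10^-22 J
KE = 2.75 × 10^-3 eV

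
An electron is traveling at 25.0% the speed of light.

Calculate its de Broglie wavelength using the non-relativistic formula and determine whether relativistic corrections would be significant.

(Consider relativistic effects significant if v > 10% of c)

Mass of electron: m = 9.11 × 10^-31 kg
Yes, relativistic corrections are needed.

Using the non-relativistic de Broglie formula λ = h/(mv):

v = 25.0% × c = 7.495 × 10^7 m/s

λ = h/(mv)
λ = (6.626 × 10^-34 J·s) / (9.11 × 10^-31 kg × 7.495 × 10^7 m/s)
λ = 9.70 × 10^-12 m

Since v = 25.0% of c > 10% of c, relativistic corrections ARE significant and the actual wavelength would differ from this non-relativistic estimate.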